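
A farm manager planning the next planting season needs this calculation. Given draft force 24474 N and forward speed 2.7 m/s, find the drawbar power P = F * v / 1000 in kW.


P = F * v / 1000
  = 24474 * 2.7 / 1000
  = 66079.80 / 1000
  = 66.08 kW


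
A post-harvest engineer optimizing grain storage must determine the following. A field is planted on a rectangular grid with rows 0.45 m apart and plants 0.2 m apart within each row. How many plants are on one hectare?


D = 10000 / (row_sp * plant_sp)
  = 10000 / (0.45 * 0.2)
  = 10000 / 0.0900
  = 111111.11 plants/ha


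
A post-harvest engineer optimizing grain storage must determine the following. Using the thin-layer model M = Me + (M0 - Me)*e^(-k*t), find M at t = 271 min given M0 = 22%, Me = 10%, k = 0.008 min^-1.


M = Me + (M0 - Me) * e^(-k*t)
  = 10 + (22 - 10) * e^(-0.008*271)
  = 10 + 12 * e^(-2.168)
  = 10 + 12 * 0.11441
  = 10 + 1.3729
  = 11.37%


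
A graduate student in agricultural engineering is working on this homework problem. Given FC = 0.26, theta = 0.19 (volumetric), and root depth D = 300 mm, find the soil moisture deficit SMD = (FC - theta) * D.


SMD = (FC - theta) * D
    = (0.26 - 0.19) * 300
    = 0.070 * 300
    = 21 mm


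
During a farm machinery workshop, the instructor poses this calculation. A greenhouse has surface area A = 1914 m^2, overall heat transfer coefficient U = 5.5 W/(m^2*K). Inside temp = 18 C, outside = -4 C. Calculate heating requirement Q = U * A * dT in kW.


dT = 18 - (-4) = 22 K
Q = U * A * dT
  = 5.5 * 1914 * 22
  = 231594 W = 231.59 kW


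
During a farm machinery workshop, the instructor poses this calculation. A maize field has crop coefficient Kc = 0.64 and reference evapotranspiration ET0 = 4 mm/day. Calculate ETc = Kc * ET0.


ETc = Kc * ET0
    = 0.64 * 4
    = 2.56 mm/day


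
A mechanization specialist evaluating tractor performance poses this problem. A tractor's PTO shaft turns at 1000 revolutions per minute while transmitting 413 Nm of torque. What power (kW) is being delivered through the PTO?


P = 2*pi*n*T / 60000
  = 2*pi * 1000 * 413 / 60000
  = 2594955.53 / 60000
  = 43.25 kW


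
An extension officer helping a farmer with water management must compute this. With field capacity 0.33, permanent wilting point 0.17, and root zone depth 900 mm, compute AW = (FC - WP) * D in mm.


AW = (FC - WP) * D
   = (0.33 - 0.17) * 900
   = 0.16 * 900
   = 144 mm


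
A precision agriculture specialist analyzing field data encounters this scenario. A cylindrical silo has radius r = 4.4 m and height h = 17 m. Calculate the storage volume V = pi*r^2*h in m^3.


V = pi * r^2 * h
  = pi * 4.4^2 * 17
  = pi * 19.36 * 17
  = 1033.96 m^3


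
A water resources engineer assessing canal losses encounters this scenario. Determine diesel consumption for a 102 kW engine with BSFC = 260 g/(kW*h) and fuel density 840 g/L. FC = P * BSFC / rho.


FC = P * BSFC / rho_fuel
   = 102 * 260 / 840
   = 26520 / 840
   = 31.57 L/h


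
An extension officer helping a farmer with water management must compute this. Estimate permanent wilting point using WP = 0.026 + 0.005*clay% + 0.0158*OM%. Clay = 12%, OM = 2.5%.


WP = 0.026 + 0.005*12 + 0.0158*2.5
   = 0.026 + 0.0600 + 0.0395
   = 0.1255


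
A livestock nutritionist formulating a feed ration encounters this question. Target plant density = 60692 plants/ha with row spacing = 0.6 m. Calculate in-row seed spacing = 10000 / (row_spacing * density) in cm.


spacing = 10000 / (row_sp * density)
        = 10000 / (0.6 * 60692)
        = 10000 / 36415.20
        = 0.27461 m = 27.46 cm


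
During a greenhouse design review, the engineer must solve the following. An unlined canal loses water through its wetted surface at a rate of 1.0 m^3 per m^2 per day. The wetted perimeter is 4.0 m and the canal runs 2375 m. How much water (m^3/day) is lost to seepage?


S = C * P * L
  = 1.0 * 4.0 * 2375
  = 9500 m^3/day


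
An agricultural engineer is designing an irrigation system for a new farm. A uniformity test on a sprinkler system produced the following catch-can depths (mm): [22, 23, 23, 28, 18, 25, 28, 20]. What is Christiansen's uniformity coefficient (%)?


xbar = 187 / 8 = 23.375
sum|xi - xbar| = 21.750
CU = 100 * (1 - 21.750 / (8 * 23.375))
   = 100 * (1 - 0.1163)
   = 88.37%


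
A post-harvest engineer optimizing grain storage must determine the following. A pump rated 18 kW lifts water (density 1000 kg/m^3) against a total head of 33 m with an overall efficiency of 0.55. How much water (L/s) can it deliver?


Q = (P * 1000 * eta) / (rho * g * H)
  = (18 * 1000 * 0.55) / (1000 * 9.81 * 33)
  = 9900 / 323730
  = 0.03058 m^3/s = 30.58 L/s


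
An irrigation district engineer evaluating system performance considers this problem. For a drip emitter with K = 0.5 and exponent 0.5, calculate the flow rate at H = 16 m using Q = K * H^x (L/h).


Q = K * H^x
  = 0.5 * 16^0.5
  = 0.5 * 4
  = 2 L/h


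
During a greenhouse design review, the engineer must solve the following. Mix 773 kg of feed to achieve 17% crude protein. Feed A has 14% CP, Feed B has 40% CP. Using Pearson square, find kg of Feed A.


parts_A = CP_b - target = 40 - 17 = 23
parts_B = target - CP_a = 17 - 14 = 3
total_parts = 23 + 3 = 26
Feed A = 773 * 23 / 26 = 683.81 kg
Feed B = 773 * 3 / 26 = 89.19 kg

683.81 kg


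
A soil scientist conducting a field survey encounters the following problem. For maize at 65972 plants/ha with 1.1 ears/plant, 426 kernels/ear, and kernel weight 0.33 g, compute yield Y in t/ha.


Y = density * ears * kernels * kw
  = 65972 * 1.1 * 426 * 0.33 g/ha
  = 10201778.14 g/ha
  = 10201.78 kg/ha = 10.20 t/ha


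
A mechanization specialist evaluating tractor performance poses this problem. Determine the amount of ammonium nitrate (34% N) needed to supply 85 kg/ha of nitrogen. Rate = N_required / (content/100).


Rate = N_required / (N_content / 100)
     = 85 / (34 / 100)
     = 85 / 0.34
     = 250 kg/ha


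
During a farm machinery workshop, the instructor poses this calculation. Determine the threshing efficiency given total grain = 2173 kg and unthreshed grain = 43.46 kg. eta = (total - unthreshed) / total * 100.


eta = (total - unthreshed) / total * 100
    = (2173 - 43.46) / 2173 * 100
    = 2129.54 / 2173 * 100
    = 98%


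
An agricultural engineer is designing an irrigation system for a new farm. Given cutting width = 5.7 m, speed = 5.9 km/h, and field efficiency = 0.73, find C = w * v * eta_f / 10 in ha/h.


C = w * v * eta_f / 10
  = 5.7 * 5.9 * 0.73 / 10
  = 24.55 / 10
  = 2.45 ha/h


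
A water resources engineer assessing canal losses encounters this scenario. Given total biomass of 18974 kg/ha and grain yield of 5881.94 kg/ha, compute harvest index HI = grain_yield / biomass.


HI = grain_yield / biomass
   = 5881.94 / 18974
   = 0.31


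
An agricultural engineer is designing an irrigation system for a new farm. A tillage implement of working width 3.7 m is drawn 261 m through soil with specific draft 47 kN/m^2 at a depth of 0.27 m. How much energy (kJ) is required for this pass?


E = k * d * w * L
  = 47 * 0.27 * 3.7 * 261
  = 12254.73 kJ


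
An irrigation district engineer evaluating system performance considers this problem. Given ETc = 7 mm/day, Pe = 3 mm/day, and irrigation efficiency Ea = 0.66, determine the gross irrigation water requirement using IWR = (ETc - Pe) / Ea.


IWR = (ETc - Pe) / Ea
    = (7 - 3) / 0.66
    = 4 / 0.66
    = 6.06 mm/day


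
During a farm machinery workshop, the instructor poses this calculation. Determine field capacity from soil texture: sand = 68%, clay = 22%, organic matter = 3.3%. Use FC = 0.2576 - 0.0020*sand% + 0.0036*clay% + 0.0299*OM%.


FC = 0.2576 - 0.0020*68 + 0.0036*22 + 0.0299*3.3
   = 0.2576 - 0.1360 + 0.0792 + 0.0987
   = 0.2995


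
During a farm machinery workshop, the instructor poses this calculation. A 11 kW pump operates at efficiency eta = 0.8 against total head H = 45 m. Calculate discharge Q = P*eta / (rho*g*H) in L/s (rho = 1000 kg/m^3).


Q = (P * 1000 * eta) / (rho * g * H)
  = (11 * 1000 * 0.8) / (1000 * 9.81 * 45)
  = 8800 / 441450
  = 0.01993 m^3/s = 19.93 L/s


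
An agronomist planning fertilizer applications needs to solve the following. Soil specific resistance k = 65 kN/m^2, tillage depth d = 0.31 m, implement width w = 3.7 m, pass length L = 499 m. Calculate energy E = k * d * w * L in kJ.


E = k * d * w * L
  = 65 * 0.31 * 3.7 * 499
  = 37202.95 kJ


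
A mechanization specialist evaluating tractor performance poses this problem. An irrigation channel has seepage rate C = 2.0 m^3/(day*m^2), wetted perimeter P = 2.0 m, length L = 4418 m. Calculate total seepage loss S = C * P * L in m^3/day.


S = C * P * L
  = 2.0 * 2.0 * 4418
  = 17672 m^3/day


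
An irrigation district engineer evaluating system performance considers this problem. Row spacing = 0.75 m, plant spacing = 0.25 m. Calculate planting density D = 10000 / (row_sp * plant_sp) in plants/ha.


D = 10000 / (row_sp * plant_sp)
  = 10000 / (0.75 * 0.25)
  = 10000 / 0.1875
  = 53333.33 plants/ha


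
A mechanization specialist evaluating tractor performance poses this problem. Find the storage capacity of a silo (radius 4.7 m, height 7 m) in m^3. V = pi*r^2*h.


V = pi * r^2 * h
  = pi * 4.7^2 * 7
  = pi * 22.09 * 7
  = 485.78 m^3


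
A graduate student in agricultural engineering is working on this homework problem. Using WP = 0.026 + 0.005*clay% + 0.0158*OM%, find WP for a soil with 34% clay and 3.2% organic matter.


WP = 0.026 + 0.005*34 + 0.0158*3.2
   = 0.026 + 0.1700 + 0.0506
   = 0.2466


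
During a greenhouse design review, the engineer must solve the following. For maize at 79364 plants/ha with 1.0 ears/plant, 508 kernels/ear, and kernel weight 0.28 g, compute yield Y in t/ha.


Y = density * ears * kernels * kw
  = 79364 * 1.0 * 508 * 0.28 g/ha
  = 11288735.36 g/ha
  = 11288.74 kg/ha = 11.29 t/ha


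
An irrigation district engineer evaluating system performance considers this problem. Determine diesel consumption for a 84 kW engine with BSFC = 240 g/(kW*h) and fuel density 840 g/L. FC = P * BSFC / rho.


FC = P * BSFC / rho_fuel
   = 84 * 240 / 840
   = 20160 / 840
   = 24 L/h


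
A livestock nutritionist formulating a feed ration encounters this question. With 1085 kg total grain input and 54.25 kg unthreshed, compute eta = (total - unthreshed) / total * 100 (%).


eta = (total - unthreshed) / total * 100
    = (1085 - 54.25) / 1085 * 100
    = 1030.75 / 1085 * 100
    = 95%


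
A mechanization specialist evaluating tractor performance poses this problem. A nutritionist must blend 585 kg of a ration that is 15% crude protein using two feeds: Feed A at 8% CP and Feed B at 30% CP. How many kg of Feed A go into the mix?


parts_A = CP_b - target = 30 - 15 = 15
parts_B = target - CP_a = 15 - 8 = 7
total_parts = 15 + 7 = 22
Feed A = 585 * 15 / 22 = 398.86 kg
Feed B = 585 * 7 / 22 = 186.14 kg

398.86 kg


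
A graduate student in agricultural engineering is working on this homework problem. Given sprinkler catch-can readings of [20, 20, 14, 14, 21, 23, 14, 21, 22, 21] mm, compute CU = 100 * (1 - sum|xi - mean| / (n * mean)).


xbar = 190 / 10 = 19
sum|xi - xbar| = 30
CU = 100 * (1 - 30 / (10 * 19))
   = 100 * (1 - 0.1579)
   = 84.21%


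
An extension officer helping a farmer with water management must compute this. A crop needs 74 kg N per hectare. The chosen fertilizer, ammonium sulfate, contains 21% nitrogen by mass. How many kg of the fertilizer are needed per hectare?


Rate = N_required / (N_content / 100)
     = 74 / (21 / 100)
     = 74 / 0.21
     = 352.38 kg/ha


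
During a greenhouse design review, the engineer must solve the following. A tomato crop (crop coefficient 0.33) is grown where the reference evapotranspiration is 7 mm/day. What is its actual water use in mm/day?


ETc = Kc * ET0
    = 0.33 * 7
    = 2.31 mm/day


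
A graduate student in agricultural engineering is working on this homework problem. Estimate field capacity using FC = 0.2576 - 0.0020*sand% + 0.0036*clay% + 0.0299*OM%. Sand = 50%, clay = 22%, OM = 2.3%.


FC = 0.2576 - 0.0020*50 + 0.0036*22 + 0.0299*2.3
   = 0.2576 - 0.1000 + 0.0792 + 0.0688
   = 0.3056


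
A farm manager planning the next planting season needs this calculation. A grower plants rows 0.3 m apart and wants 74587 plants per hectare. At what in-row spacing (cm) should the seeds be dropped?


spacing = 10000 / (row_sp * density)
        = 10000 / (0.3 * 74587)
        = 10000 / 22376.10
        = 0.44691 m = 44.69 cm


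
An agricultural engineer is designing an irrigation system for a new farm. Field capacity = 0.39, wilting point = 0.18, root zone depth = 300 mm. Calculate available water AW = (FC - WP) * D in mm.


AW = (FC - WP) * D
   = (0.39 - 0.18) * 300
   = 0.21 * 300
   = 63 mm


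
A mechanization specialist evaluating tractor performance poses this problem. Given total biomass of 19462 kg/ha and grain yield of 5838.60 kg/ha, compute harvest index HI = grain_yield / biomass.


HI = grain_yield / biomass
   = 5838.60 / 19462
   = 0.30


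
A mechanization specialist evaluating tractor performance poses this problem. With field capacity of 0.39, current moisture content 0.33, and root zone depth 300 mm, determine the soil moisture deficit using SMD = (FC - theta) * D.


SMD = (FC - theta) * D
    = (0.39 - 0.33) * 300
    = 0.060 * 300
    = 18 mm


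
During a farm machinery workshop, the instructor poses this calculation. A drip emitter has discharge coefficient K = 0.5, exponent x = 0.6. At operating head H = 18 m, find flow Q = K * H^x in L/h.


Q = K * H^x
  = 0.5 * 18^0.6
  = 0.5 * 5.6645
  = 2.83 L/h


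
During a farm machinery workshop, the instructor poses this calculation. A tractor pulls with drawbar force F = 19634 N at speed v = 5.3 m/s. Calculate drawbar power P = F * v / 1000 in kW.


P = F * v / 1000
  = 19634 * 5.3 / 1000
  = 104060.20 / 1000
  = 104.06 kW


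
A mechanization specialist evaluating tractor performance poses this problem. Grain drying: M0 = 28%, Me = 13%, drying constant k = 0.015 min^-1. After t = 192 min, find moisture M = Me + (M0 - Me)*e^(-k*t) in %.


M = Me + (M0 - Me) * e^(-k*t)
  = 13 + (28 - 13) * e^(-0.015*192)
  = 13 + 15 * e^(-2.880)
  = 13 + 15 * 0.05613
  = 13 + 0.8420
  = 13.84%


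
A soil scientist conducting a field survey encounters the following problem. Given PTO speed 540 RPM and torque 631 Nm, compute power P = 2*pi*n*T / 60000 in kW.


P = 2*pi*n*T / 60000
  = 2*pi * 540 * 631 / 60000
  = 2140932.56 / 60000
  = 35.68 kW


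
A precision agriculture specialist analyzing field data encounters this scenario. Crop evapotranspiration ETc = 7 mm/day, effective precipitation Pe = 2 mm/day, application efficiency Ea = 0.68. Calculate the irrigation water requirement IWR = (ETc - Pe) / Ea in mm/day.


IWR = (ETc - Pe) / Ea
    = (7 - 2) / 0.68
    = 5 / 0.68
    = 7.35 mm/day


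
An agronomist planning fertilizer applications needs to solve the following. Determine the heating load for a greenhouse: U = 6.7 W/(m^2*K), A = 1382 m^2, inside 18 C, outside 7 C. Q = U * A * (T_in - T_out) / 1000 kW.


dT = 18 - (7) = 11 K
Q = U * A * dT
  = 6.7 * 1382 * 11
  = 101853.40 W = 101.85 kW


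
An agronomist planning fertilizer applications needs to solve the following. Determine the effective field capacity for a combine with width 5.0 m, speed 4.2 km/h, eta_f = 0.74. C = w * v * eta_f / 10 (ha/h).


C = w * v * eta_f / 10
  = 5.0 * 4.2 * 0.74 / 10
  = 15.54 / 10
  = 1.55 ha/h


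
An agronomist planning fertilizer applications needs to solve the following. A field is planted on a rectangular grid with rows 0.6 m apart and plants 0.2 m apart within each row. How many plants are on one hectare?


D = 10000 / (row_sp * plant_sp)
  = 10000 / (0.6 * 0.2)
  = 10000 / 0.1200
  = 83333.33 plants/ha


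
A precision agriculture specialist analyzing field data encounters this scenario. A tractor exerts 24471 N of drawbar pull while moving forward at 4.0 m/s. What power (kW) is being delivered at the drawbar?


P = F * v / 1000
  = 24471 * 4.0 / 1000
  = 97884 / 1000
  = 97.88 kW


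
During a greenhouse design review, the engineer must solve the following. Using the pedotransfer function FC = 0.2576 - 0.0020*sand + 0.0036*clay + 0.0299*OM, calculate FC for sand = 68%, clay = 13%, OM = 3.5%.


FC = 0.2576 - 0.0020*68 + 0.0036*13 + 0.0299*3.5
   = 0.2576 - 0.1360 + 0.0468 + 0.1047
   = 0.2731


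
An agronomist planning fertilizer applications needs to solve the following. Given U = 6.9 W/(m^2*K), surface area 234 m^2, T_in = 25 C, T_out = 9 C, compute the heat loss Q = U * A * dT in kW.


dT = 25 - (9) = 16 K
Q = U * A * dT
  = 6.9 * 234 * 16
  = 25833.60 W = 25.83 kW


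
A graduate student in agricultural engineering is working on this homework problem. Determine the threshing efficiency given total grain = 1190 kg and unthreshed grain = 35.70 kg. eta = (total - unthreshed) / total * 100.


eta = (total - unthreshed) / total * 100
    = (1190 - 35.70) / 1190 * 100
    = 1154.30 / 1190 * 100
    = 97%


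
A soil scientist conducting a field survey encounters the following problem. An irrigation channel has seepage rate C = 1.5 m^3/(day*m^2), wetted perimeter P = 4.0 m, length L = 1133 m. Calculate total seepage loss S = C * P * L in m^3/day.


S = C * P * L
  = 1.5 * 4.0 * 1133
  = 6798 m^3/day


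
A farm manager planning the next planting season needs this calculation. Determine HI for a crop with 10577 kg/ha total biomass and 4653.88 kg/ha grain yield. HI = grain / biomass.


HI = grain_yield / biomass
   = 4653.88 / 10577
   = 0.44


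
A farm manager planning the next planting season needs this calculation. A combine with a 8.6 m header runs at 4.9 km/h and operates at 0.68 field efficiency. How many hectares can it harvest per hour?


C = w * v * eta_f / 10
  = 8.6 * 4.9 * 0.68 / 10
  = 28.66 / 10
  = 2.87 ha/h


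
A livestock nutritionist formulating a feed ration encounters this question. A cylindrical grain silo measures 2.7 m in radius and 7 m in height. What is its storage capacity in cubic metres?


V = pi * r^2 * h
  = pi * 2.7^2 * 7
  = pi * 7.29 * 7
  = 160.32 m^3


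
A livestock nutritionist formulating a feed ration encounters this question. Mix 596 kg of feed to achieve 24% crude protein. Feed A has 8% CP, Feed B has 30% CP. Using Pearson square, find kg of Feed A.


parts_A = CP_b - target = 30 - 24 = 6
parts_B = target - CP_a = 24 - 8 = 16
total_parts = 6 + 16 = 22
Feed A = 596 * 6 / 22 = 162.55 kg
Feed B = 596 * 16 / 22 = 433.45 kg

162.55 kg


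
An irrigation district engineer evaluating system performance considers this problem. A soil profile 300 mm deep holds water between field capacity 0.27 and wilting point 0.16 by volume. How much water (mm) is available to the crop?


AW = (FC - WP) * D
   = (0.27 - 0.16) * 300
   = 0.11 * 300
   = 33 mm


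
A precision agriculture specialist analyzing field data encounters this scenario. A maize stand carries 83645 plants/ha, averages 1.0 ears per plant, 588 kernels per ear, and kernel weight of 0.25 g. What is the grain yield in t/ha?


Y = density * ears * kernels * kw
  = 83645 * 1.0 * 588 * 0.25 g/ha
  = 12295815 g/ha
  = 12295.82 kg/ha = 12.30 t/ha


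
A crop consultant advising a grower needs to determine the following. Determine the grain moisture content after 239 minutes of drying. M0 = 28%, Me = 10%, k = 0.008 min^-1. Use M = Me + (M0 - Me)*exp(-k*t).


M = Me + (M0 - Me) * e^(-k*t)
  = 10 + (28 - 10) * e^(-0.008*239)
  = 10 + 18 * e^(-1.912)
  = 10 + 18 * 0.14778
  = 10 + 2.6601
  = 12.66%


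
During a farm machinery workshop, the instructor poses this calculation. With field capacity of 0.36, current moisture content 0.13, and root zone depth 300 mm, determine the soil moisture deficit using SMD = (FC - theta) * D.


SMD = (FC - theta) * D
    = (0.36 - 0.13) * 300
    = 0.230 * 300
    = 69 mm


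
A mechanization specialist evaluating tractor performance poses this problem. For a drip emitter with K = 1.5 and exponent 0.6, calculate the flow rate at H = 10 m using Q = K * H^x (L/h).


Q = K * H^x
  = 1.5 * 10^0.6
  = 1.5 * 3.9811
  = 5.97 L/h


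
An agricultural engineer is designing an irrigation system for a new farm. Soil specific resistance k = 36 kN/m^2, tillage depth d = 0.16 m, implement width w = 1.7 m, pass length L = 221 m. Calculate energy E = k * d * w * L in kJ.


E = k * d * w * L
  = 36 * 0.16 * 1.7 * 221
  = 2164.03 kJ


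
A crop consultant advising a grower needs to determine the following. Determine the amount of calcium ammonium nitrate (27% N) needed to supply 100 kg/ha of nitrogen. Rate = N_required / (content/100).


Rate = N_required / (N_content / 100)
     = 100 / (27 / 100)
     = 100 / 0.27
     = 370.37 kg/ha


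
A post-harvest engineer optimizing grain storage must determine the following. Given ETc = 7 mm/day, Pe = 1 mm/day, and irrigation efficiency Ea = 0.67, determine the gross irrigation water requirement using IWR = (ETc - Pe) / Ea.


IWR = (ETc - Pe) / Ea
    = (7 - 1) / 0.67
    = 6 / 0.67
    = 8.96 mm/day


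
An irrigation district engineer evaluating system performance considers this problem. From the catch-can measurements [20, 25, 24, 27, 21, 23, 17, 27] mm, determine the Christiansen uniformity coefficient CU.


xbar = 184 / 8 = 23
sum|xi - xbar| = 22
CU = 100 * (1 - 22 / (8 * 23))
   = 100 * (1 - 0.1196)
   = 88.04%


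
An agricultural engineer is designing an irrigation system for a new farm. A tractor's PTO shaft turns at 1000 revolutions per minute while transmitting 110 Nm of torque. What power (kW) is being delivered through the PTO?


P = 2*pi*n*T / 60000
  = 2*pi * 1000 * 110 / 60000
  = 691150.38 / 60000
  = 11.52 kW


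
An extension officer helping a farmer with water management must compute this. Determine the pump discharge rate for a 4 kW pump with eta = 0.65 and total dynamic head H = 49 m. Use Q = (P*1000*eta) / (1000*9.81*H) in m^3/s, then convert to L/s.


Q = (P * 1000 * eta) / (rho * g * H)
  = (4 * 1000 * 0.65) / (1000 * 9.81 * 49)
  = 2600 / 480690
  = 0.00541 m^3/s = 5.41 L/s


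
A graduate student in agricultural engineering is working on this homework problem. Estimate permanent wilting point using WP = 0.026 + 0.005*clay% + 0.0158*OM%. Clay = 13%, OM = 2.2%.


WP = 0.026 + 0.005*13 + 0.0158*2.2
   = 0.026 + 0.0650 + 0.0348
   = 0.1258


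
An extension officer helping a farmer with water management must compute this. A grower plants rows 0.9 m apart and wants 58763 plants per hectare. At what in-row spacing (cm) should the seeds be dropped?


spacing = 10000 / (row_sp * density)
        = 10000 / (0.9 * 58763)
        = 10000 / 52886.70
        = 0.18908 m = 18.91 cm


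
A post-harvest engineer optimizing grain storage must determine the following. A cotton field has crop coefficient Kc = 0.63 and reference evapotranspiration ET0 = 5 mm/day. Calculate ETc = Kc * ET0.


ETc = Kc * ET0
    = 0.63 * 5
    = 3.15 mm/day


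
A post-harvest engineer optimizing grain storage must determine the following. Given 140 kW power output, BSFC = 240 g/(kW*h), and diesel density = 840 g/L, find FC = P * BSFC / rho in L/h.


FC = P * BSFC / rho_fuel
   = 140 * 240 / 840
   = 33600 / 840
   = 40 L/h


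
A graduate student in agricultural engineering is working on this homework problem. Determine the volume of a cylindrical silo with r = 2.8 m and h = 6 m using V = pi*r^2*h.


V = pi * r^2 * h
  = pi * 2.8^2 * 6
  = pi * 7.84 * 6
  = 147.78 m^3


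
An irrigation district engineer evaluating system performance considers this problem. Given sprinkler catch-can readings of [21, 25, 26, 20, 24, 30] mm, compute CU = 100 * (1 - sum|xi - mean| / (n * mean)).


xbar = 146 / 6 = 24.333
sum|xi - xbar| = 16
CU = 100 * (1 - 16 / (6 * 24.333))
   = 100 * (1 - 0.1096)
   = 89.04%


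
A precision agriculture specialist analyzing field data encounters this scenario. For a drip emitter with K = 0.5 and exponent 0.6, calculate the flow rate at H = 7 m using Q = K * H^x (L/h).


Q = K * H^x
  = 0.5 * 7^0.6
  = 0.5 * 3.2141
  = 1.61 L/h


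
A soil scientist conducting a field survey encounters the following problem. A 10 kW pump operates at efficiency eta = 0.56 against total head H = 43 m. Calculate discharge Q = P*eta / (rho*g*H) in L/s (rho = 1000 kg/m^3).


Q = (P * 1000 * eta) / (rho * g * H)
  = (10 * 1000 * 0.56) / (1000 * 9.81 * 43)
  = 5600 / 421830
  = 0.01328 m^3/s = 13.28 L/s


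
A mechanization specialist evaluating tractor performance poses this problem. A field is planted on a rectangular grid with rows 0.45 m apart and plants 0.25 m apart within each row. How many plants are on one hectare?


D = 10000 / (row_sp * plant_sp)
  = 10000 / (0.45 * 0.25)
  = 10000 / 0.1125
  = 88888.89 plants/ha


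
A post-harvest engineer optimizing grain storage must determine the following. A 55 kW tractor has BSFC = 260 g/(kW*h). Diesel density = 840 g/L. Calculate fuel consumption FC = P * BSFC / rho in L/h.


FC = P * BSFC / rho_fuel
   = 55 * 260 / 840
   = 14300 / 840
   = 17.02 L/h


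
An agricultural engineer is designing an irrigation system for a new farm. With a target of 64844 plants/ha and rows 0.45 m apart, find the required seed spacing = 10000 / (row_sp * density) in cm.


spacing = 10000 / (row_sp * density)
        = 10000 / (0.45 * 64844)
        = 10000 / 29179.80
        = 0.34270 m = 34.27 cm


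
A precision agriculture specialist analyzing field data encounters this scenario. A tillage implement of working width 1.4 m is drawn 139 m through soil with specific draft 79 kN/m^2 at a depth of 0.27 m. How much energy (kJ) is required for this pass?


E = k * d * w * L
  = 79 * 0.27 * 1.4 * 139
  = 4150.82 kJ


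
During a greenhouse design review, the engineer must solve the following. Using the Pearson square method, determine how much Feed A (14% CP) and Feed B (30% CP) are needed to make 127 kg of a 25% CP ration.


parts_A = CP_b - target = 30 - 25 = 5
parts_B = target - CP_a = 25 - 14 = 11
total_parts = 5 + 11 = 16
Feed A = 127 * 5 / 16 = 39.69 kg
Feed B = 127 * 11 / 16 = 87.31 kg

39.69 kg


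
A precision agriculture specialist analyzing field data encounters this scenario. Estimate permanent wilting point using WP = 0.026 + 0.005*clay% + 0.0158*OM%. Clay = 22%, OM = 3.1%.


WP = 0.026 + 0.005*22 + 0.0158*3.1
   = 0.026 + 0.1100 + 0.0490
   = 0.1850


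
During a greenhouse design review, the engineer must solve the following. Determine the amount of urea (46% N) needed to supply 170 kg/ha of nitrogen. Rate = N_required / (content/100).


Rate = N_required / (N_content / 100)
     = 170 / (46 / 100)
     = 170 / 0.46
     = 369.57 kg/ha


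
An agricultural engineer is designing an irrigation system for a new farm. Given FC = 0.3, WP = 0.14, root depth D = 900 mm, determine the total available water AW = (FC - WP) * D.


AW = (FC - WP) * D
   = (0.3 - 0.14) * 900
   = 0.16 * 900
   = 144 mm


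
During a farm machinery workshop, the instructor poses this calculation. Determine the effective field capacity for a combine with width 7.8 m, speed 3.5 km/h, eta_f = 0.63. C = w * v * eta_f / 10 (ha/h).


C = w * v * eta_f / 10
  = 7.8 * 3.5 * 0.63 / 10
  = 17.20 / 10
  = 1.72 ha/h


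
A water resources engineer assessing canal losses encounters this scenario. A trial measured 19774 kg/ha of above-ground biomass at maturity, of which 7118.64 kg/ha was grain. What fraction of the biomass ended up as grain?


HI = grain_yield / biomass
   = 7118.64 / 19774
   = 0.36


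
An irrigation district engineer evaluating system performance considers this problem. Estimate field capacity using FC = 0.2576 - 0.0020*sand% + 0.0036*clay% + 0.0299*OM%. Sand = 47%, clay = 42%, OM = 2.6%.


FC = 0.2576 - 0.0020*47 + 0.0036*42 + 0.0299*2.6
   = 0.2576 - 0.0940 + 0.1512 + 0.0777
   = 0.3925


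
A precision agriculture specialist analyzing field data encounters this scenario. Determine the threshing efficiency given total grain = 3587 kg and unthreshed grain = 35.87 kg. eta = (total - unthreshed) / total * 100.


eta = (total - unthreshed) / total * 100
    = (3587 - 35.87) / 3587 * 100
    = 3551.13 / 3587 * 100
    = 99%


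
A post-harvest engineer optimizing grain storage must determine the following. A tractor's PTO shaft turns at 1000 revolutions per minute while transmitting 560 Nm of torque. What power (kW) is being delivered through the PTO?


P = 2*pi*n*T / 60000
  = 2*pi * 1000 * 560 / 60000
  = 3518583.77 / 60000
  = 58.64 kW


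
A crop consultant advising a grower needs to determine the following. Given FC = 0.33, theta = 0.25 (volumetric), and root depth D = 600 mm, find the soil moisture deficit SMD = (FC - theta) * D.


SMD = (FC - theta) * D
    = (0.33 - 0.25) * 600
    = 0.080 * 600
    = 48 mm


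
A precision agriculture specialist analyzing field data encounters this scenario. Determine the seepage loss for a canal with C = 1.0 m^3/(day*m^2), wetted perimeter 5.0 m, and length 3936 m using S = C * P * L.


S = C * P * L
  = 1.0 * 5.0 * 3936
  = 19680 m^3/day


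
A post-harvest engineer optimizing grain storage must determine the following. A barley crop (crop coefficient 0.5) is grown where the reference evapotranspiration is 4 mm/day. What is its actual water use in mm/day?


ETc = Kc * ET0
    = 0.5 * 4
    = 2 mm/day


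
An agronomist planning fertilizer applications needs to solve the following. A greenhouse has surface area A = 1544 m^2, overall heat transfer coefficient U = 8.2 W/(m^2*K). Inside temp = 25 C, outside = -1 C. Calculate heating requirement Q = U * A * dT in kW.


dT = 25 - (-1) = 26 K
Q = U * A * dT
  = 8.2 * 1544 * 26
  = 329180.80 W = 329.18 kW


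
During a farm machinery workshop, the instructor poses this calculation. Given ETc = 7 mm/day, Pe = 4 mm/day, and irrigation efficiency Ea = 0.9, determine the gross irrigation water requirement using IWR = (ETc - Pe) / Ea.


IWR = (ETc - Pe) / Ea
    = (7 - 4) / 0.9
    = 3 / 0.9
    = 3.33 mm/day


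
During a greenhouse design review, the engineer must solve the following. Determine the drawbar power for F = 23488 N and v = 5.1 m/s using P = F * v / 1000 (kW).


P = F * v / 1000
  = 23488 * 5.1 / 1000
  = 119788.80 / 1000
  = 119.79 kW


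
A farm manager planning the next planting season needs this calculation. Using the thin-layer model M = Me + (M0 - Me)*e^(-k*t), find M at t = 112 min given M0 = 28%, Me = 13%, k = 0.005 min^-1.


M = Me + (M0 - Me) * e^(-k*t)
  = 13 + (28 - 13) * e^(-0.005*112)
  = 13 + 15 * e^(-0.560)
  = 13 + 15 * 0.57121
  = 13 + 8.5681
  = 21.57%


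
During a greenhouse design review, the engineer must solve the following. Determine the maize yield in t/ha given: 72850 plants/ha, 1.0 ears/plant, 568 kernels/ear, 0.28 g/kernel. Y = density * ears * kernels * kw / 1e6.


Y = density * ears * kernels * kw
  = 72850 * 1.0 * 568 * 0.28 g/ha
  = 11586064.00 g/ha
  = 11586.06 kg/ha = 11.59 t/ha


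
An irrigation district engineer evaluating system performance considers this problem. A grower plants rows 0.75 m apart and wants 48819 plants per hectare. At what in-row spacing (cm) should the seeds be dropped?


spacing = 10000 / (row_sp * density)
        = 10000 / (0.75 * 48819)
        = 10000 / 36614.25
        = 0.27312 m = 27.31 cm


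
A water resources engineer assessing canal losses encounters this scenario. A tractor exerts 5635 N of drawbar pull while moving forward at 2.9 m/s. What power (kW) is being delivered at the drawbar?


P = F * v / 1000
  = 5635 * 2.9 / 1000
  = 16341.50 / 1000
  = 16.34 kW


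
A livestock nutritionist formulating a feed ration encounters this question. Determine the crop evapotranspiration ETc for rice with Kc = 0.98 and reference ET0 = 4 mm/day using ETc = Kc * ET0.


ETc = Kc * ET0
    = 0.98 * 4
    = 3.92 mm/day


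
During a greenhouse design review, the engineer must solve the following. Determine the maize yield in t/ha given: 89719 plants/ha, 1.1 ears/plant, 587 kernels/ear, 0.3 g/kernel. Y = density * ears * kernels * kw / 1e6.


Y = density * ears * kernels * kw
  = 89719 * 1.1 * 587 * 0.3 g/ha
  = 17379467.49 g/ha
  = 17379.47 kg/ha = 17.38 t/ha


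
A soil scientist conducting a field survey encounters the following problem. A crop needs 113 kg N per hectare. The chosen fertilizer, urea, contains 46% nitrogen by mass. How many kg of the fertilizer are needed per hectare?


Rate = N_required / (N_content / 100)
     = 113 / (46 / 100)
     = 113 / 0.46
     = 245.65 kg/ha


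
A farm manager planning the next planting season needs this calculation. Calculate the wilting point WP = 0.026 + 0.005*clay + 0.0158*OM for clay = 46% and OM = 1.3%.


WP = 0.026 + 0.005*46 + 0.0158*1.3
   = 0.026 + 0.2300 + 0.0205
   = 0.2765


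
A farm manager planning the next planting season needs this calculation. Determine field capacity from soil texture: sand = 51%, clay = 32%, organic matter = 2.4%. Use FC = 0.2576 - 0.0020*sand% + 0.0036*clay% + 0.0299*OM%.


FC = 0.2576 - 0.0020*51 + 0.0036*32 + 0.0299*2.4
   = 0.2576 - 0.1020 + 0.1152 + 0.0718
   = 0.3426


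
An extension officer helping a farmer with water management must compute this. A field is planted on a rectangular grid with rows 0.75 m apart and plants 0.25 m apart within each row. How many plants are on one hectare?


D = 10000 / (row_sp * plant_sp)
  = 10000 / (0.75 * 0.25)
  = 10000 / 0.1875
  = 53333.33 plants/ha


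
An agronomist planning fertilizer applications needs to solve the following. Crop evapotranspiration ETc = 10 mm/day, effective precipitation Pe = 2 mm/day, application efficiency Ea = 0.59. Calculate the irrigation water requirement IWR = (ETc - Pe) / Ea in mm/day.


IWR = (ETc - Pe) / Ea
    = (10 - 2) / 0.59
    = 8 / 0.59
    = 13.56 mm/day


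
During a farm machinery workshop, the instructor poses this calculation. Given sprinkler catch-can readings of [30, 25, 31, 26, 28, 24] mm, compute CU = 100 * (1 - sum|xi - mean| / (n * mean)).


xbar = 164 / 6 = 27.333
sum|xi - xbar| = 14
CU = 100 * (1 - 14 / (6 * 27.333))
   = 100 * (1 - 0.0854)
   = 91.46%


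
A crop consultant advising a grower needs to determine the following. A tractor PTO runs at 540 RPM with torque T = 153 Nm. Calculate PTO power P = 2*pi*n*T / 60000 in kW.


P = 2*pi*n*T / 60000
  = 2*pi * 540 * 153 / 60000
  = 519116.77 / 60000
  = 8.65 kW


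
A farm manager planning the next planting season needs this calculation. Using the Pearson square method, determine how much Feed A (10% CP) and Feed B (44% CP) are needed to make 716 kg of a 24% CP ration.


parts_A = CP_b - target = 44 - 24 = 20
parts_B = target - CP_a = 24 - 10 = 14
total_parts = 20 + 14 = 34
Feed A = 716 * 20 / 34 = 421.18 kg
Feed B = 716 * 14 / 34 = 294.82 kg

421.18 kg


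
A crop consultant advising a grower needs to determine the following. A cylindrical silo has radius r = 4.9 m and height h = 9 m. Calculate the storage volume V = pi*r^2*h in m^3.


V = pi * r^2 * h
  = pi * 4.9^2 * 9
  = pi * 24.01 * 9
  = 678.87 m^3


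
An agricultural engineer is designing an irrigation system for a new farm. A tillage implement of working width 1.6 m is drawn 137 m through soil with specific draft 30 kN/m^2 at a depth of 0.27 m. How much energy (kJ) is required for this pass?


E = k * d * w * L
  = 30 * 0.27 * 1.6 * 137
  = 1775.52 kJ


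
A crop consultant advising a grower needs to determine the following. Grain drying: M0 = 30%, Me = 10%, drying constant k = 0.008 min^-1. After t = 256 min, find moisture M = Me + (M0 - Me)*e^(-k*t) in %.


M = Me + (M0 - Me) * e^(-k*t)
  = 10 + (30 - 10) * e^(-0.008*256)
  = 10 + 20 * e^(-2.048)
  = 10 + 20 * 0.12899
  = 10 + 2.5799
  = 12.58%


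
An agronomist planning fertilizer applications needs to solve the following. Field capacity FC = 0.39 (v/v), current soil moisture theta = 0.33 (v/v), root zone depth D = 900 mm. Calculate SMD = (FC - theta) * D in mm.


SMD = (FC - theta) * D
    = (0.39 - 0.33) * 900
    = 0.060 * 900
    = 54 mm


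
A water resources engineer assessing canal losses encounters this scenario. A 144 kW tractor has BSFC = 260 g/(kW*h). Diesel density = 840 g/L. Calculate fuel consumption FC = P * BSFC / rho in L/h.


FC = P * BSFC / rho_fuel
   = 144 * 260 / 840
   = 37440 / 840
   = 44.57 L/h


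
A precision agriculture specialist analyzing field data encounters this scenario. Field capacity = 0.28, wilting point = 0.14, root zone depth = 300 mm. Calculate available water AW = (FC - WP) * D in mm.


AW = (FC - WP) * D
   = (0.28 - 0.14) * 300
   = 0.14 * 300
   = 42 mm


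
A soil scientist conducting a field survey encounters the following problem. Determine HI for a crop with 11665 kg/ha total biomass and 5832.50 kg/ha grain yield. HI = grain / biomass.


HI = grain_yield / biomass
   = 5832.50 / 11665
   = 0.50


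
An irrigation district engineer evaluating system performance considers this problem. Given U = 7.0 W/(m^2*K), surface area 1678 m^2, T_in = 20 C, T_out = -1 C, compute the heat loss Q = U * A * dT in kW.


dT = 20 - (-1) = 21 K
Q = U * A * dT
  = 7.0 * 1678 * 21
  = 246666 W = 246.67 kW


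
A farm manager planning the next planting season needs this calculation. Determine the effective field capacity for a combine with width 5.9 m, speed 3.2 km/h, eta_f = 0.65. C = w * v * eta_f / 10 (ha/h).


C = w * v * eta_f / 10
  = 5.9 * 3.2 * 0.65 / 10
  = 12.27 / 10
  = 1.23 ha/h


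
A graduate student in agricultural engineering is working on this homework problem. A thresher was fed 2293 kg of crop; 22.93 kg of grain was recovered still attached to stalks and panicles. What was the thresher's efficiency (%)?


eta = (total - unthreshed) / total * 100
    = (2293 - 22.93) / 2293 * 100
    = 2270.07 / 2293 * 100
    = 99%


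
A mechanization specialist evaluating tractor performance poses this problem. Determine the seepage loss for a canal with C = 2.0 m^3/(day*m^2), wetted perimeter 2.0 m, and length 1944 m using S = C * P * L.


S = C * P * L
  = 2.0 * 2.0 * 1944
  = 7776 m^3/day


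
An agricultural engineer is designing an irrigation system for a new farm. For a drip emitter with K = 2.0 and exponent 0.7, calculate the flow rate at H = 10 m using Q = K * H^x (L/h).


Q = K * H^x
  = 2.0 * 10^0.7
  = 2.0 * 5.0119
  = 10.02 L/h


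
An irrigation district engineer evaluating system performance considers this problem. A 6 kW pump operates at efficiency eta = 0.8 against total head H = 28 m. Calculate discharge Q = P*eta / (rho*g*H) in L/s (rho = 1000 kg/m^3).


Q = (P * 1000 * eta) / (rho * g * H)
  = (6 * 1000 * 0.8) / (1000 * 9.81 * 28)
  = 4800 / 274680
  = 0.01747 m^3/s = 17.47 L/s


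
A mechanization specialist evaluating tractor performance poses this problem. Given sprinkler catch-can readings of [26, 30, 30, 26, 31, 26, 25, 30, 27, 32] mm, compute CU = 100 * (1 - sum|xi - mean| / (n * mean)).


xbar = 283 / 10 = 28.300
sum|xi - xbar| = 23
CU = 100 * (1 - 23 / (10 * 28.300))
   = 100 * (1 - 0.0813)
   = 91.87%


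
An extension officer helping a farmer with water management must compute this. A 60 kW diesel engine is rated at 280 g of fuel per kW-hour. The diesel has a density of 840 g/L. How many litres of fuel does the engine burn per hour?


FC = P * BSFC / rho_fuel
   = 60 * 280 / 840
   = 16800 / 840
   = 20 L/h


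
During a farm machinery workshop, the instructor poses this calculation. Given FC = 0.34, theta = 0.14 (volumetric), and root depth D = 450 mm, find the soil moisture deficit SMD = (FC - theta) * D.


SMD = (FC - theta) * D
    = (0.34 - 0.14) * 450
    = 0.200 * 450
    = 90 mm
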